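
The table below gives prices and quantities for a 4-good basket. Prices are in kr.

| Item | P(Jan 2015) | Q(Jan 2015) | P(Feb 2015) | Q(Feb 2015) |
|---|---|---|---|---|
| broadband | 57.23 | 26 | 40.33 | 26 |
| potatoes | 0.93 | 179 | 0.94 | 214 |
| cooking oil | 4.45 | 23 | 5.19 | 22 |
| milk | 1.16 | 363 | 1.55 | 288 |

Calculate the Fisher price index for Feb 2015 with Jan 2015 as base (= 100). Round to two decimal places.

Laspeyres component (base-period weights):
ΣP(Feb 2015)Q(Jan 2015) = 40.33×26 + 0.94×179 + 5.19×23 + 1.55×363 = 1048.58 + 168.26 + 119.37 + 562.65 = 1898.86
ΣP(Jan 2015)Q(Jan 2015) = 57.23×26 + 0.93×179 + 4.45×23 + 1.16×363 = 1487.98 + 166.47 + 102.35 + 421.08 = 2177.88
L = 1898.86 / 2177.88 × 100 = 87.1885
Paasche component (current-period weights):
ΣP(Feb 2015)Q(Feb 2015) = 40.33×26 + 0.94×214 + 5.19×22 + 1.55×288 = 1048.58 + 201.16 + 114.18 + 446.4 = 1810.32
ΣP(Jan 2015)Q(Feb 2015) = 57.23×26 + 0.93×214 + 4.45×22 + 1.16×288 = 1487.98 + 199.02 + 97.9 + 334.08 = 2118.98
P = 1810.32 / 2118.98 × 100 = 85.4336
Fisher = √(L × P) = √(87.1885 × 85.4336) = 86.3065

86.31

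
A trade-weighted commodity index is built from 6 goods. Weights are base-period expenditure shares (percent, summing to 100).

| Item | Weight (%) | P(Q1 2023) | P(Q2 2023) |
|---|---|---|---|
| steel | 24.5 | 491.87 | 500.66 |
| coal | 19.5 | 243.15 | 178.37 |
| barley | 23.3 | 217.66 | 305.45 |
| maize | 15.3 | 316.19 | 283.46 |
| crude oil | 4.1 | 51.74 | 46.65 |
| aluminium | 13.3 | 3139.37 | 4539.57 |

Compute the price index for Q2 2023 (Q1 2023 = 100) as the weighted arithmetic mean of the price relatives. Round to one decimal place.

steel: 24.5 × (500.66/491.87) = 24.5 × 1.017871 = 24.9378
coal: 19.5 × (178.37/243.15) = 19.5 × 0.733580 = 14.3048
barley: 23.3 × (305.45/217.66) = 23.3 × 1.403335 = 32.6977
maize: 15.3 × (283.46/316.19) = 15.3 × 0.896486 = 13.7162
crude oil: 4.1 × (46.65/51.74) = 4.1 × 0.901624 = 3.6967
aluminium: 13.3 × (4539.57/3139.37) = 13.3 × 1.446013 = 19.2320
Index = Σ wᵢ·(p₁ᵢ/p₀ᵢ) = 24.9378 + 14.3048 + 32.6977 + 13.7162 + 3.6967 + 19.2320 = 108.5852

108.6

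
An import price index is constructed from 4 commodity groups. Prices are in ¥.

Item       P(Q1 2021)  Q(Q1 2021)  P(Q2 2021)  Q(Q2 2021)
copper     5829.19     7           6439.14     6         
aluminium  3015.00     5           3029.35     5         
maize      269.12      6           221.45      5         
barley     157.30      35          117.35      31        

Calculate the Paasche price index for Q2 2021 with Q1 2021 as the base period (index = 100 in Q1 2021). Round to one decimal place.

Paasche price index uses current-period quantities as weights.
ΣP(Q2 2021)·Q(Q2 2021) = 6439.14×6 + 3029.35×5 + 221.45×5 + 117.35×31 = 38634.84 + 15146.75 + 1107.25 + 3637.85 = 58526.69
ΣP(Q1 2021)·Q(Q2 2021) = 5829.19×6 + 3015.00×5 + 269.12×5 + 157.30×31 = 34975.14 + 15075 + 1345.6 + 4876.3 = 56272.04
Index = 58526.69 / 56272.04 × 100 = 104.0067

104.0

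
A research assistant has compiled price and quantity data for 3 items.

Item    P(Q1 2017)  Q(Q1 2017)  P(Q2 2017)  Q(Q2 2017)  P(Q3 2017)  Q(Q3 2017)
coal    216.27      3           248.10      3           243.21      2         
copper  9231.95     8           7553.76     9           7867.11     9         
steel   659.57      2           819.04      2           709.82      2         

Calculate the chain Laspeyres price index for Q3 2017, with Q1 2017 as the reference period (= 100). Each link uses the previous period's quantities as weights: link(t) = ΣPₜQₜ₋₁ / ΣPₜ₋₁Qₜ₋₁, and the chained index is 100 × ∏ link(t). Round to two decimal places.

85.89

Link Q1 2017→Q2 2017:
ΣP(Q2 2017)Q(Q1 2017) = 248.10×3 + 7553.76×8 + 819.04×2 = 744.3 + 60430.08 + 1638.08 = 62812.46
ΣP(Q1 2017)Q(Q1 2017) = 216.27×3 + 9231.95×8 + 659.57×2 = 648.81 + 73855.6 + 1319.14 = 75823.55
link = 62812.46/75823.55 = 0.828403
Link Q2 2017→Q3 2017:
ΣP(Q3 2017)Q(Q2 2017) = 243.21×3 + 7867.11×9 + 709.82×2 = 729.63 + 70803.99 + 1419.64 = 72953.26
ΣP(Q2 2017)Q(Q2 2017) = 248.10×3 + 7553.76×9 + 819.04×2 = 744.3 + 67983.84 + 1638.08 = 70366.22
link = 72953.26/70366.22 = 1.036765
Chained index = 100 × 0.828403 × 1.036765 = 85.8860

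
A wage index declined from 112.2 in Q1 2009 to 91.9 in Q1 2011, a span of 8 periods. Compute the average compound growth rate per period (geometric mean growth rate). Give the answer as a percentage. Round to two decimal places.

-2.46%

Growth factor = (91.9/112.2)^(1/8) = (0.819073)^(1/8) = 0.975361
Growth rate = 0.975361 − 1 = -0.024639 = -2.4639%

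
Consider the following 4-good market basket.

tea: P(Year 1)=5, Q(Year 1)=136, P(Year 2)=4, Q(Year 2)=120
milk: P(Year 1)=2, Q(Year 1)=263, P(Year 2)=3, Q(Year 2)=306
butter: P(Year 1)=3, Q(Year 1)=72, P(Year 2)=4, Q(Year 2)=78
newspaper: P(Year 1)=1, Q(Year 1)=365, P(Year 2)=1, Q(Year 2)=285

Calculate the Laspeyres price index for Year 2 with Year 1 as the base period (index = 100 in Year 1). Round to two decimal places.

Laspeyres price index uses base-period quantities as weights.
ΣP(Year 2)·Q(Year 1) = 4×136 + 3×263 + 4×72 + 1×365 = 544 + 789 + 288 + 365 = 1986
ΣP(Year 1)·Q(Year 1) = 5×136 + 2×263 + 3×72 + 1×365 = 680 + 526 + 216 + 365 = 1787
Index = 1986 / 1787 × 100 = 111.1360

111.14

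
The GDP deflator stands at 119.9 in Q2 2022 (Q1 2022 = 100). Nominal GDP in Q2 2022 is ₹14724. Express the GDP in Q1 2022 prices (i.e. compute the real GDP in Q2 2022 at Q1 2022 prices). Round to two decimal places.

Real = Nominal ÷ (Index/100) = 14724 ÷ (119.9/100)
     = 14724 ÷ 1.199 = 12280.2335

12280.23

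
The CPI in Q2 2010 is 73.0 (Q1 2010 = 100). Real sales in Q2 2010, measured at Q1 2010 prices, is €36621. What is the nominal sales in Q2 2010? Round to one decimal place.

Nominal = Real × (Index/100) = 36621 × (73.0/100)
        = 36621 × 0.730 = 26733.3300

26733.3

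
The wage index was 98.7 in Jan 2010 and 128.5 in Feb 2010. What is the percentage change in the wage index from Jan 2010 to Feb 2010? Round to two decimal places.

Change = (128.5 − 98.7) / 98.7 × 100
       = 29.8 / 98.7 × 100 = 30.1925%

30.19%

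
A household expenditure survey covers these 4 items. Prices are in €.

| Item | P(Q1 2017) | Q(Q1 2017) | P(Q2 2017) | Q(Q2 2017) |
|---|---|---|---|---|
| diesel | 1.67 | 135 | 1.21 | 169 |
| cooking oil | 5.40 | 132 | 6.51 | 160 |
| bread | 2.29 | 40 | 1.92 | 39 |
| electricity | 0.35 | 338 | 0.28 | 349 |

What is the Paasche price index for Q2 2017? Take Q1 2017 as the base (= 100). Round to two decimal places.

Paasche price index uses current-period quantities as weights.
ΣP(Q2 2017)·Q(Q2 2017) = 1.21×169 + 6.51×160 + 1.92×39 + 0.28×349 = 204.49 + 1041.6 + 74.88 + 97.72 = 1418.69
ΣP(Q1 2017)·Q(Q2 2017) = 1.67×169 + 5.40×160 + 2.29×39 + 0.35×349 = 282.23 + 864 + 89.31 + 122.15 = 1357.69
Index = 1418.69 / 1357.69 × 100 = 104.4929

104.49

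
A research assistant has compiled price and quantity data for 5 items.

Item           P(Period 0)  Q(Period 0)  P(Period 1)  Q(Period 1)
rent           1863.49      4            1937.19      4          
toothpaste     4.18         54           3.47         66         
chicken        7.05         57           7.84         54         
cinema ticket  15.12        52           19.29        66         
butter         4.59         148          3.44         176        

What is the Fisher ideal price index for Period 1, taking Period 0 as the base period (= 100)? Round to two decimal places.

Laspeyres component (base-period weights):
ΣP(Period 1)Q(Period 0) = 1937.19×4 + 3.47×54 + 7.84×57 + 19.29×52 + 3.44×148 = 7748.76 + 187.38 + 446.88 + 1003.08 + 509.12 = 9895.22
ΣP(Period 0)Q(Period 0) = 1863.49×4 + 4.18×54 + 7.05×57 + 15.12×52 + 4.59×148 = 7453.96 + 225.72 + 401.85 + 786.24 + 679.32 = 9547.09
L = 9895.22 / 9547.09 × 100 = 103.6465
Paasche component (current-period weights):
ΣP(Period 1)Q(Period 1) = 1937.19×4 + 3.47×66 + 7.84×54 + 19.29×66 + 3.44×176 = 7748.76 + 229.02 + 423.36 + 1273.14 + 605.44 = 10279.72
ΣP(Period 0)Q(Period 1) = 1863.49×4 + 4.18×66 + 7.05×54 + 15.12×66 + 4.59×176 = 7453.96 + 275.88 + 380.7 + 997.92 + 807.84 = 9916.3
P = 10279.72 / 9916.3 × 100 = 103.6649
Fisher = √(L × P) = √(103.6465 × 103.6649) = 103.6557

103.66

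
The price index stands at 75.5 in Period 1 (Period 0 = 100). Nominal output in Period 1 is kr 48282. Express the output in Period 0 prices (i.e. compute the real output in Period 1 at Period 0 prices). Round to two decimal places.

63949.67

Real = Nominal ÷ (Index/100) = 48282 ÷ (75.5/100)
     = 48282 ÷ 0.755 = 63949.6689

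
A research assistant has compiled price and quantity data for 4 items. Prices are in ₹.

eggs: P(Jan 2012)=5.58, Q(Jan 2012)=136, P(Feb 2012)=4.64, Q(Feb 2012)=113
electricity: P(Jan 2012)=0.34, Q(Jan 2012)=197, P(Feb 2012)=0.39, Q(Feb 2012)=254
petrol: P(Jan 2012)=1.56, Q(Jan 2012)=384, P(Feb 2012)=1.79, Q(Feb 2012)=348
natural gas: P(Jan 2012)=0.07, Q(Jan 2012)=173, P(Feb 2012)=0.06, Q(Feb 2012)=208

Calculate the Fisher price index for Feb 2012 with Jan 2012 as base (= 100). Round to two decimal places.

Laspeyres component (base-period weights):
ΣP(Feb 2012)Q(Jan 2012) = 4.64×136 + 0.39×197 + 1.79×384 + 0.06×173 = 631.04 + 76.83 + 687.36 + 10.38 = 1405.61
ΣP(Jan 2012)Q(Jan 2012) = 5.58×136 + 0.34×197 + 1.56×384 + 0.07×173 = 758.88 + 66.98 + 599.04 + 12.11 = 1437.01
L = 1405.61 / 1437.01 × 100 = 97.8149
Paasche component (current-period weights):
ΣP(Feb 2012)Q(Feb 2012) = 4.64×113 + 0.39×254 + 1.79×348 + 0.06×208 = 524.32 + 99.06 + 622.92 + 12.48 = 1258.78
ΣP(Jan 2012)Q(Feb 2012) = 5.58×113 + 0.34×254 + 1.56×348 + 0.07×208 = 630.54 + 86.36 + 542.88 + 14.56 = 1274.34
P = 1258.78 / 1274.34 × 100 = 98.7790
Fisher = √(L × P) = √(97.8149 × 98.7790) = 98.2958

98.30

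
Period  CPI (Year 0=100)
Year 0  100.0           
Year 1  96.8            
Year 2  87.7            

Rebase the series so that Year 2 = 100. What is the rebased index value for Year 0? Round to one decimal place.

114.0

Rebased(Year 0) = 100.0 / 87.7 × 100 = 114.0251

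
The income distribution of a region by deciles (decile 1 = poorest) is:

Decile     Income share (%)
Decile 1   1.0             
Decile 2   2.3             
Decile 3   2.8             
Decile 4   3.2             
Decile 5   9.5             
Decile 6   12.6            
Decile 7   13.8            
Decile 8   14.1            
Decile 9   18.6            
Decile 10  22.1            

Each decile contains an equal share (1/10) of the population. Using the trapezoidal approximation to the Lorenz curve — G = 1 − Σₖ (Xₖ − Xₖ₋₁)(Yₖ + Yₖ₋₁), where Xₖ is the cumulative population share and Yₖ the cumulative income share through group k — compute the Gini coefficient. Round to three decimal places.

0.395

Cumulative income shares Yₖ: 0.0100, 0.0330, 0.0610, 0.0930, 0.1880, 0.3140, 0.4520, 0.5930, 0.7790, 1.0000
Σ (Xₖ−Xₖ₋₁)(Yₖ+Yₖ₋₁) = (1/10)(0.0100+0.0000) + (1/10)(0.0330+0.0100) + (1/10)(0.0610+0.0330) + (1/10)(0.0930+0.0610) + (1/10)(0.1880+0.0930) + (1/10)(0.3140+0.1880) + (1/10)(0.4520+0.3140) + (1/10)(0.5930+0.4520) + (1/10)(0.7790+0.5930) + (1/10)(1.0000+0.7790)
  = 0.0010 + 0.0043 + 0.0094 + 0.0154 + 0.0281 + 0.0502 + 0.0766 + 0.1045 + 0.1372 + 0.1779 = 0.6046
G = 1 − 0.6046 = 0.3954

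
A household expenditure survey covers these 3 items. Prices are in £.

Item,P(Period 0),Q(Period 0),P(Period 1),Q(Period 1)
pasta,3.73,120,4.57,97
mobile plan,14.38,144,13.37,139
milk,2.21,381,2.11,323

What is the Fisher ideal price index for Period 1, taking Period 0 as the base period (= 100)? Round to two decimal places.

Laspeyres component (base-period weights):
ΣP(Period 1)Q(Period 0) = 4.57×120 + 13.37×144 + 2.11×381 = 548.4 + 1925.28 + 803.91 = 3277.59
ΣP(Period 0)Q(Period 0) = 3.73×120 + 14.38×144 + 2.21×381 = 447.6 + 2070.72 + 842.01 = 3360.33
L = 3277.59 / 3360.33 × 100 = 97.5377
Paasche component (current-period weights):
ΣP(Period 1)Q(Period 1) = 4.57×97 + 13.37×139 + 2.11×323 = 443.29 + 1858.43 + 681.53 = 2983.25
ΣP(Period 0)Q(Period 1) = 3.73×97 + 14.38×139 + 2.21×323 = 361.81 + 1998.82 + 713.83 = 3074.46
P = 2983.25 / 3074.46 × 100 = 97.0333
Fisher = √(L × P) = √(97.5377 × 97.0333) = 97.2852

97.29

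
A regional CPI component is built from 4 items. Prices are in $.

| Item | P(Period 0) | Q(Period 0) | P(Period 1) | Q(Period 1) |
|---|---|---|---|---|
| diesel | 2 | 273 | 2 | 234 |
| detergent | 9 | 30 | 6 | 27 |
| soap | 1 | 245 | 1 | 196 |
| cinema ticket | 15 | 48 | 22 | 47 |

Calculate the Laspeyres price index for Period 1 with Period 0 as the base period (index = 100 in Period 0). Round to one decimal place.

Laspeyres price index uses base-period quantities as weights.
ΣP(Period 1)·Q(Period 0) = 2×273 + 6×30 + 1×245 + 22×48 = 546 + 180 + 245 + 1056 = 2027
ΣP(Period 0)·Q(Period 0) = 2×273 + 9×30 + 1×245 + 15×48 = 546 + 270 + 245 + 720 = 1781
Index = 2027 / 1781 × 100 = 113.8125

113.8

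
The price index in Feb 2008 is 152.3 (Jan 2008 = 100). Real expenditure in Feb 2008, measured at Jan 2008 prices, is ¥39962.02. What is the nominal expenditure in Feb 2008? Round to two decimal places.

60862.16

Nominal = Real × (Index/100) = 39962.02 × (152.3/100)
        = 39962.02 × 1.523 = 60862.1565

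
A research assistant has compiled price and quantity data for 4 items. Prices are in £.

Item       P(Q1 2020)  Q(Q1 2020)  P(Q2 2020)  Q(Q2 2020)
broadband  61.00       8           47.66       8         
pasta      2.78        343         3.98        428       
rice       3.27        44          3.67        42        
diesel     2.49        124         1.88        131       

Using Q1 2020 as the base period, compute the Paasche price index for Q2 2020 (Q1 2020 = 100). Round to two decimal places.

116.05

Paasche price index uses current-period quantities as weights.
ΣP(Q2 2020)·Q(Q2 2020) = 47.66×8 + 3.98×428 + 3.67×42 + 1.88×131 = 381.28 + 1703.44 + 154.14 + 246.28 = 2485.14
ΣP(Q1 2020)·Q(Q2 2020) = 61.00×8 + 2.78×428 + 3.27×42 + 2.49×131 = 488 + 1189.84 + 137.34 + 326.19 = 2141.37
Index = 2485.14 / 2141.37 × 100 = 116.0537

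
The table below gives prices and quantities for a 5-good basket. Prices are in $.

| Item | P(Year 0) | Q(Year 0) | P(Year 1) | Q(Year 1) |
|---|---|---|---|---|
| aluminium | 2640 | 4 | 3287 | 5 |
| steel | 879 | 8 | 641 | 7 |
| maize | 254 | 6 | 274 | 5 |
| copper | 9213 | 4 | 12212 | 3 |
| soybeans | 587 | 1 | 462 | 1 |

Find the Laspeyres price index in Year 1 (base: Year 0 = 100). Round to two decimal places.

122.41

Laspeyres price index uses base-period quantities as weights.
ΣP(Year 1)·Q(Year 0) = 3287×4 + 641×8 + 274×6 + 12212×4 + 462×1 = 13148 + 5128 + 1644 + 48848 + 462 = 69230
ΣP(Year 0)·Q(Year 0) = 2640×4 + 879×8 + 254×6 + 9213×4 + 587×1 = 10560 + 7032 + 1524 + 36852 + 587 = 56555
Index = 69230 / 56555 × 100 = 122.4118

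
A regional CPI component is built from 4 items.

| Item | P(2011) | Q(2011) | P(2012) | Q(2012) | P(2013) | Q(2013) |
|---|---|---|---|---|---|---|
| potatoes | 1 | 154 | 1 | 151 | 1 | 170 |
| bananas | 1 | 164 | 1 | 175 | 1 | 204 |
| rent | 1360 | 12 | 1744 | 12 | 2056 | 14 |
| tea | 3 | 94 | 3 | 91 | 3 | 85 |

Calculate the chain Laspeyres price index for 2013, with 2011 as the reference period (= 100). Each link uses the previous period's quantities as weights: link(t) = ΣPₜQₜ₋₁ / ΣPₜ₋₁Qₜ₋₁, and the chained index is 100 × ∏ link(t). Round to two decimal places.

149.36

Link 2011→2012:
ΣP(2012)Q(2011) = 1×154 + 1×164 + 1744×12 + 3×94 = 154 + 164 + 20928 + 282 = 21528
ΣP(2011)Q(2011) = 1×154 + 1×164 + 1360×12 + 3×94 = 154 + 164 + 16320 + 282 = 16920
link = 21528/16920 = 1.272340
Link 2012→2013:
ΣP(2013)Q(2012) = 1×151 + 1×175 + 2056×12 + 3×91 = 151 + 175 + 24672 + 273 = 25271
ΣP(2012)Q(2012) = 1×151 + 1×175 + 1744×12 + 3×91 = 151 + 175 + 20928 + 273 = 21527
link = 25271/21527 = 1.173921
Chained index = 100 × 1.272340 × 1.173921 = 149.3627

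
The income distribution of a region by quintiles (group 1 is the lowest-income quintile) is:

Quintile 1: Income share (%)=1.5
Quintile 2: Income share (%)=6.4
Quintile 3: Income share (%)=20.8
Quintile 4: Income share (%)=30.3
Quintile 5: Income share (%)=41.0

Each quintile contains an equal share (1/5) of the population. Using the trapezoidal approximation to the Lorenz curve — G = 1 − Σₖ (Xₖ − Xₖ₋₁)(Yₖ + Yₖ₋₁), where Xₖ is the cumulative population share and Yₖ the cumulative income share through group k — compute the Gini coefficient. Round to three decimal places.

0.412

Cumulative income shares Yₖ: 0.0150, 0.0790, 0.2870, 0.5900, 1.0000
Σ (Xₖ−Xₖ₋₁)(Yₖ+Yₖ₋₁) = (1/5)(0.0150+0.0000) + (1/5)(0.0790+0.0150) + (1/5)(0.2870+0.0790) + (1/5)(0.5900+0.2870) + (1/5)(1.0000+0.5900)
  = 0.0030 + 0.0188 + 0.0732 + 0.1754 + 0.3180 = 0.5884
G = 1 − 0.5884 = 0.4116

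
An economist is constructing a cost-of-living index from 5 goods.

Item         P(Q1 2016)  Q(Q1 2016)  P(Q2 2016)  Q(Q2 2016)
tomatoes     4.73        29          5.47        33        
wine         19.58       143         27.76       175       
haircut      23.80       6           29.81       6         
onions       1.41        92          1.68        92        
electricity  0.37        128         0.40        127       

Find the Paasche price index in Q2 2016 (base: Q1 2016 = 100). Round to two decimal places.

Paasche price index uses current-period quantities as weights.
ΣP(Q2 2016)·Q(Q2 2016) = 5.47×33 + 27.76×175 + 29.81×6 + 1.68×92 + 0.40×127 = 180.51 + 4858 + 178.86 + 154.56 + 50.8 = 5422.73
ΣP(Q1 2016)·Q(Q2 2016) = 4.73×33 + 19.58×175 + 23.80×6 + 1.41×92 + 0.37×127 = 156.09 + 3426.5 + 142.8 + 129.72 + 46.99 = 3902.1
Index = 5422.73 / 3902.1 × 100 = 138.9695

138.97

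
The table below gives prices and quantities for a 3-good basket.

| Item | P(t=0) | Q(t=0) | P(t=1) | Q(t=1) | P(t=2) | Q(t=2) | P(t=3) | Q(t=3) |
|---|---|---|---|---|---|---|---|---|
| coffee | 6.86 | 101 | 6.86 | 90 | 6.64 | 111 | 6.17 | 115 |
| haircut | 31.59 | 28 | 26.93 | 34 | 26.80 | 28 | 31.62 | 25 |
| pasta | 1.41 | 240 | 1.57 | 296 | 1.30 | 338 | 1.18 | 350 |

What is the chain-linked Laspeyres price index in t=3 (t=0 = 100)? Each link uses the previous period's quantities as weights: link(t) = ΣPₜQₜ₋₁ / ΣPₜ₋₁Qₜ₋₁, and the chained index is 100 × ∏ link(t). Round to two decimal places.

Link t=0→t=1:
ΣP(t=1)Q(t=0) = 6.86×101 + 26.93×28 + 1.57×240 = 692.86 + 754.04 + 376.8 = 1823.7
ΣP(t=0)Q(t=0) = 6.86×101 + 31.59×28 + 1.41×240 = 692.86 + 884.52 + 338.4 = 1915.78
link = 1823.7/1915.78 = 0.951936
Link t=1→t=2:
ΣP(t=2)Q(t=1) = 6.64×90 + 26.80×34 + 1.30×296 = 597.6 + 911.2 + 384.8 = 1893.6
ΣP(t=1)Q(t=1) = 6.86×90 + 26.93×34 + 1.57×296 = 617.4 + 915.62 + 464.72 = 1997.74
link = 1893.6/1997.74 = 0.947871
Link t=2→t=3:
ΣP(t=3)Q(t=2) = 6.17×111 + 31.62×28 + 1.18×338 = 684.87 + 885.36 + 398.84 = 1969.07
ΣP(t=2)Q(t=2) = 6.64×111 + 26.80×28 + 1.30×338 = 737.04 + 750.4 + 439.4 = 1926.84
link = 1969.07/1926.84 = 1.021917
Chained index = 100 × 0.951936 × 0.947871 × 1.021917 = 92.2088

92.21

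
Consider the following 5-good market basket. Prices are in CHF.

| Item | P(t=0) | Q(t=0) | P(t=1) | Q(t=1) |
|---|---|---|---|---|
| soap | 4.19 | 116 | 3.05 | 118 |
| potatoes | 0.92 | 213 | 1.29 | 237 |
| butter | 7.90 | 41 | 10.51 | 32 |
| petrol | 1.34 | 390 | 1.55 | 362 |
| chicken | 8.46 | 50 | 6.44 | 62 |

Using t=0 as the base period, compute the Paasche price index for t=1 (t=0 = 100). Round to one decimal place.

Paasche price index uses current-period quantities as weights.
ΣP(t=1)·Q(t=1) = 3.05×118 + 1.29×237 + 10.51×32 + 1.55×362 + 6.44×62 = 359.9 + 305.73 + 336.32 + 561.1 + 399.28 = 1962.33
ΣP(t=0)·Q(t=1) = 4.19×118 + 0.92×237 + 7.90×32 + 1.34×362 + 8.46×62 = 494.42 + 218.04 + 252.8 + 485.08 + 524.52 = 1974.86
Index = 1962.33 / 1974.86 × 100 = 99.3655

99.4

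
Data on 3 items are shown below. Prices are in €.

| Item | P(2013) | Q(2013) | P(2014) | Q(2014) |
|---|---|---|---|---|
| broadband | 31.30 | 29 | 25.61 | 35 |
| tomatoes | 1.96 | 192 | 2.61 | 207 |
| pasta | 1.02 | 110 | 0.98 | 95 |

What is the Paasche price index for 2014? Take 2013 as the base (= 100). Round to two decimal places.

95.72

Paasche price index uses current-period quantities as weights.
ΣP(2014)·Q(2014) = 25.61×35 + 2.61×207 + 0.98×95 = 896.35 + 540.27 + 93.1 = 1529.72
ΣP(2013)·Q(2014) = 31.30×35 + 1.96×207 + 1.02×95 = 1095.5 + 405.72 + 96.9 = 1598.12
Index = 1529.72 / 1598.12 × 100 = 95.7200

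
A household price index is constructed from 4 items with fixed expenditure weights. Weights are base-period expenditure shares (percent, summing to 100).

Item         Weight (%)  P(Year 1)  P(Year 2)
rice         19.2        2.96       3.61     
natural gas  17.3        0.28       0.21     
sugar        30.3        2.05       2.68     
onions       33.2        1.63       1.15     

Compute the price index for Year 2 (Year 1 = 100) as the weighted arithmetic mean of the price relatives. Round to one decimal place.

99.4

rice: 19.2 × (3.61/2.96) = 19.2 × 1.219595 = 23.4162
natural gas: 17.3 × (0.21/0.28) = 17.3 × 0.750000 = 12.9750
sugar: 30.3 × (2.68/2.05) = 30.3 × 1.307317 = 39.6117
onions: 33.2 × (1.15/1.63) = 33.2 × 0.705521 = 23.4233
Index = Σ wᵢ·(p₁ᵢ/p₀ᵢ) = 23.4162 + 12.9750 + 39.6117 + 23.4233 = 99.4262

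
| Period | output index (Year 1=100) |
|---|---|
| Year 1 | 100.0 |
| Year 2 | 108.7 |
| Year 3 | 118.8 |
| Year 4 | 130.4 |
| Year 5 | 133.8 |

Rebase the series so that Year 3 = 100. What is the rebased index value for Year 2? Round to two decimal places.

91.50

Rebased(Year 2) = 108.7 / 118.8 × 100 = 91.4983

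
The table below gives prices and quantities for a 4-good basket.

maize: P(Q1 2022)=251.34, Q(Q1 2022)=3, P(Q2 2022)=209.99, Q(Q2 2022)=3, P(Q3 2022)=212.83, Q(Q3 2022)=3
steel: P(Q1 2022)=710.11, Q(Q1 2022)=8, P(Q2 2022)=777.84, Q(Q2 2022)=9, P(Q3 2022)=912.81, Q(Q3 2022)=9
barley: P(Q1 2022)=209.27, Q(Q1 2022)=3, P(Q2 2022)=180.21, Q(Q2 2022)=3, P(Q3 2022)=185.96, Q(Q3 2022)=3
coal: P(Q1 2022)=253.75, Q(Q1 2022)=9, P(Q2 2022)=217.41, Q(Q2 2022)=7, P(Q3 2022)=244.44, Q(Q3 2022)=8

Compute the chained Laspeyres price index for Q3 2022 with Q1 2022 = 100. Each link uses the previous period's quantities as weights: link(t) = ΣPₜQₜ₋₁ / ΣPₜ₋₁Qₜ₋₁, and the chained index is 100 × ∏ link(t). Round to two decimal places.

Link Q1 2022→Q2 2022:
ΣP(Q2 2022)Q(Q1 2022) = 209.99×3 + 777.84×8 + 180.21×3 + 217.41×9 = 629.97 + 6222.72 + 540.63 + 1956.69 = 9350.01
ΣP(Q1 2022)Q(Q1 2022) = 251.34×3 + 710.11×8 + 209.27×3 + 253.75×9 = 754.02 + 5680.88 + 627.81 + 2283.75 = 9346.46
link = 9350.01/9346.46 = 1.000380
Link Q2 2022→Q3 2022:
ΣP(Q3 2022)Q(Q2 2022) = 212.83×3 + 912.81×9 + 185.96×3 + 244.44×7 = 638.49 + 8215.29 + 557.88 + 1711.08 = 11122.74
ΣP(Q2 2022)Q(Q2 2022) = 209.99×3 + 777.84×9 + 180.21×3 + 217.41×7 = 629.97 + 7000.56 + 540.63 + 1521.87 = 9693.03
link = 11122.74/9693.03 = 1.147499
Chained index = 100 × 1.000380 × 1.147499 = 114.7935

114.79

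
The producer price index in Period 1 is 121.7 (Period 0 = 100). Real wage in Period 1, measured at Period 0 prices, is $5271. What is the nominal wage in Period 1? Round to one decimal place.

6414.8

Nominal = Real × (Index/100) = 5271 × (121.7/100)
        = 5271 × 1.217 = 6414.8070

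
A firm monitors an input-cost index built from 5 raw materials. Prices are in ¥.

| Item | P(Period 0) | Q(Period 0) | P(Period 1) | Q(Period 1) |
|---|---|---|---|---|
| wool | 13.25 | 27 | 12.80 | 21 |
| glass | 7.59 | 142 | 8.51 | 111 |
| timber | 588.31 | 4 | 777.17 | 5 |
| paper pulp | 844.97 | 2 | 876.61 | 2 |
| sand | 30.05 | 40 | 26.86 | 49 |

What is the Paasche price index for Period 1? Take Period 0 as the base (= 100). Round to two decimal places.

113.07

Paasche price index uses current-period quantities as weights.
ΣP(Period 1)·Q(Period 1) = 12.80×21 + 8.51×111 + 777.17×5 + 876.61×2 + 26.86×49 = 268.8 + 944.61 + 3885.85 + 1753.22 + 1316.14 = 8168.62
ΣP(Period 0)·Q(Period 1) = 13.25×21 + 7.59×111 + 588.31×5 + 844.97×2 + 30.05×49 = 278.25 + 842.49 + 2941.55 + 1689.94 + 1472.45 = 7224.68
Index = 8168.62 / 7224.68 × 100 = 113.0655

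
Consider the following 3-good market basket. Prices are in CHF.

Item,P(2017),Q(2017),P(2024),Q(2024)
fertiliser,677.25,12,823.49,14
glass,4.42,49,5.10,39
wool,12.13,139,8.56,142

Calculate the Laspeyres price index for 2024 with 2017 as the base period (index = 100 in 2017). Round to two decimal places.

Laspeyres price index uses base-period quantities as weights.
ΣP(2024)·Q(2017) = 823.49×12 + 5.10×49 + 8.56×139 = 9881.88 + 249.9 + 1189.84 = 11321.62
ΣP(2017)·Q(2017) = 677.25×12 + 4.42×49 + 12.13×139 = 8127 + 216.58 + 1686.07 = 10029.65
Index = 11321.62 / 10029.65 × 100 = 112.8815

112.88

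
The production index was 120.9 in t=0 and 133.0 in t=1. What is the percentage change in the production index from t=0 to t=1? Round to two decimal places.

Change = (133.0 − 120.9) / 120.9 × 100
       = 12.1 / 120.9 × 100 = 10.0083%

10.01%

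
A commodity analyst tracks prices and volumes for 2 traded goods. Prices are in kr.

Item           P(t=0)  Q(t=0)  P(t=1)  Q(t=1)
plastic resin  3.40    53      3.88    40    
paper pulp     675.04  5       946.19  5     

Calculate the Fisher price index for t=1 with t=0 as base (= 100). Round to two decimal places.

139.00

Laspeyres component (base-period weights):
ΣP(t=1)Q(t=0) = 3.88×53 + 946.19×5 = 205.64 + 4730.95 = 4936.59
ΣP(t=0)Q(t=0) = 3.40×53 + 675.04×5 = 180.2 + 3375.2 = 3555.4
L = 4936.59 / 3555.4 × 100 = 138.8477
Paasche component (current-period weights):
ΣP(t=1)Q(t=1) = 3.88×40 + 946.19×5 = 155.2 + 4730.95 = 4886.15
ΣP(t=0)Q(t=1) = 3.40×40 + 675.04×5 = 136 + 3375.2 = 3511.2
P = 4886.15 / 3511.2 × 100 = 139.1590
Fisher = √(L × P) = √(138.8477 × 139.1590) = 139.0032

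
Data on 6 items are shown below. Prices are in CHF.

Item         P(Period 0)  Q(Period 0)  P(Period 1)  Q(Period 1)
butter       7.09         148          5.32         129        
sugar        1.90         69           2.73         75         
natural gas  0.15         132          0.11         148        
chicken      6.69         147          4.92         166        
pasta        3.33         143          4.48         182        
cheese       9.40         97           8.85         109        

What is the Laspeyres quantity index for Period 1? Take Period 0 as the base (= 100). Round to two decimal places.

Laspeyres quantity index uses base-period prices as weights.
ΣP(Period 0)·Q(Period 1) = 7.09×129 + 1.90×75 + 0.15×148 + 6.69×166 + 3.33×182 + 9.40×109 = 914.61 + 142.5 + 22.2 + 1110.54 + 606.06 + 1024.6 = 3820.51
ΣP(Period 0)·Q(Period 0) = 7.09×148 + 1.90×69 + 0.15×132 + 6.69×147 + 3.33×143 + 9.40×97 = 1049.32 + 131.1 + 19.8 + 983.43 + 476.19 + 911.8 = 3571.64
Index = 3820.51 / 3571.64 × 100 = 106.9679

106.97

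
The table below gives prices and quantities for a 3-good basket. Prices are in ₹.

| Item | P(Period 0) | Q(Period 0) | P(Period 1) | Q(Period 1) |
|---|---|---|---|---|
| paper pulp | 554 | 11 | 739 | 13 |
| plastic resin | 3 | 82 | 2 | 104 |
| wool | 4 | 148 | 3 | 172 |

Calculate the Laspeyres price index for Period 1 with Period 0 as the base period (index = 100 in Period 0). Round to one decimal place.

Laspeyres price index uses base-period quantities as weights.
ΣP(Period 1)·Q(Period 0) = 739×11 + 2×82 + 3×148 = 8129 + 164 + 444 = 8737
ΣP(Period 0)·Q(Period 0) = 554×11 + 3×82 + 4×148 = 6094 + 246 + 592 = 6932
Index = 8737 / 6932 × 100 = 126.0387

126.0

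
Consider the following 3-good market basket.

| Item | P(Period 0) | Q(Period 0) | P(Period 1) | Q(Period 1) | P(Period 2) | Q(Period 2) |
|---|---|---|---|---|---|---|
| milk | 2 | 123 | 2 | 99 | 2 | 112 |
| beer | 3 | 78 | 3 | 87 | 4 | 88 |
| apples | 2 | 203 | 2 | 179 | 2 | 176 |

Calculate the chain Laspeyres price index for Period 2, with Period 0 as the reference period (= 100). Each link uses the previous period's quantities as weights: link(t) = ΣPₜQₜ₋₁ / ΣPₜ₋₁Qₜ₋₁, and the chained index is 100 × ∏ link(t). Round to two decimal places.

110.65

Link Period 0→Period 1:
ΣP(Period 1)Q(Period 0) = 2×123 + 3×78 + 2×203 = 246 + 234 + 406 = 886
ΣP(Period 0)Q(Period 0) = 2×123 + 3×78 + 2×203 = 246 + 234 + 406 = 886
link = 886/886 = 1.000000
Link Period 1→Period 2:
ΣP(Period 2)Q(Period 1) = 2×99 + 4×87 + 2×179 = 198 + 348 + 358 = 904
ΣP(Period 1)Q(Period 1) = 2×99 + 3×87 + 2×179 = 198 + 261 + 358 = 817
link = 904/817 = 1.106487
Chained index = 100 × 1.000000 × 1.106487 = 110.6487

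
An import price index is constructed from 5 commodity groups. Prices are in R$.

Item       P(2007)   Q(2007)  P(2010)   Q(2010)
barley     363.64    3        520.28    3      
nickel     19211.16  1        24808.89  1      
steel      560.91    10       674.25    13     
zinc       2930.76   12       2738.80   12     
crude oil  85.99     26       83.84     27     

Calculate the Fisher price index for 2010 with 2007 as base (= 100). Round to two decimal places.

Laspeyres component (base-period weights):
ΣP(2010)Q(2007) = 520.28×3 + 24808.89×1 + 674.25×10 + 2738.80×12 + 83.84×26 = 1560.84 + 24808.89 + 6742.5 + 32865.6 + 2179.84 = 68157.67
ΣP(2007)Q(2007) = 363.64×3 + 19211.16×1 + 560.91×10 + 2930.76×12 + 85.99×26 = 1090.92 + 19211.16 + 5609.1 + 35169.12 + 2235.74 = 63316.04
L = 68157.67 / 63316.04 × 100 = 107.6468
Paasche component (current-period weights):
ΣP(2010)Q(2010) = 520.28×3 + 24808.89×1 + 674.25×13 + 2738.80×12 + 83.84×27 = 1560.84 + 24808.89 + 8765.25 + 32865.6 + 2263.68 = 70264.26
ΣP(2007)Q(2010) = 363.64×3 + 19211.16×1 + 560.91×13 + 2930.76×12 + 85.99×27 = 1090.92 + 19211.16 + 7291.83 + 35169.12 + 2321.73 = 65084.76
P = 70264.26 / 65084.76 × 100 = 107.9581
Fisher = √(L × P) = √(107.6468 × 107.9581) = 107.8023

107.80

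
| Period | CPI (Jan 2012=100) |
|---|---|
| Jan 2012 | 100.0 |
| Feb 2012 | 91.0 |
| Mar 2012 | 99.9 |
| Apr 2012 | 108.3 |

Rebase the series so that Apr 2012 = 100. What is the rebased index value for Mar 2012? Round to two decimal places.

92.24

Rebased(Mar 2012) = 99.9 / 108.3 × 100 = 92.2438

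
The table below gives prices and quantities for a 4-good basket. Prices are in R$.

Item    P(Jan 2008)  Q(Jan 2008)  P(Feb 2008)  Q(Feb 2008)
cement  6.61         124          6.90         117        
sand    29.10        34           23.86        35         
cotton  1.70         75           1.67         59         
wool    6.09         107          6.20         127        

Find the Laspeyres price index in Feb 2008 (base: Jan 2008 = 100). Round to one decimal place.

94.9

Laspeyres price index uses base-period quantities as weights.
ΣP(Feb 2008)·Q(Jan 2008) = 6.90×124 + 23.86×34 + 1.67×75 + 6.20×107 = 855.6 + 811.24 + 125.25 + 663.4 = 2455.49
ΣP(Jan 2008)·Q(Jan 2008) = 6.61×124 + 29.10×34 + 1.70×75 + 6.09×107 = 819.64 + 989.4 + 127.5 + 651.63 = 2588.17
Index = 2455.49 / 2588.17 × 100 = 94.8736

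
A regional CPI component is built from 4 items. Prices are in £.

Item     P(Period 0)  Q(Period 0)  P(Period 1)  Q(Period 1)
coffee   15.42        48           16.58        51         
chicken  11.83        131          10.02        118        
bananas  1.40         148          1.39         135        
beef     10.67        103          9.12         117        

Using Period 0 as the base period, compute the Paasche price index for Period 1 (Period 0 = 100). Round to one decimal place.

90.7

Paasche price index uses current-period quantities as weights.
ΣP(Period 1)·Q(Period 1) = 16.58×51 + 10.02×118 + 1.39×135 + 9.12×117 = 845.58 + 1182.36 + 187.65 + 1067.04 = 3282.63
ΣP(Period 0)·Q(Period 1) = 15.42×51 + 11.83×118 + 1.40×135 + 10.67×117 = 786.42 + 1395.94 + 189 + 1248.39 = 3619.75
Index = 3282.63 / 3619.75 × 100 = 90.6866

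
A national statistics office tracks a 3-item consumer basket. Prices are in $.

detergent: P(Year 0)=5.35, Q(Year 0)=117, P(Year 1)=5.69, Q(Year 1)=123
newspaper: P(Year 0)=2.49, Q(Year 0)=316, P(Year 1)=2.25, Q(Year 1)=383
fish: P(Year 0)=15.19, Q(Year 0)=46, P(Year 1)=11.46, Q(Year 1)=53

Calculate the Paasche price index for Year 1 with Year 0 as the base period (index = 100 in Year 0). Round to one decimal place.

89.7

Paasche price index uses current-period quantities as weights.
ΣP(Year 1)·Q(Year 1) = 5.69×123 + 2.25×383 + 11.46×53 = 699.87 + 861.75 + 607.38 = 2169
ΣP(Year 0)·Q(Year 1) = 5.35×123 + 2.49×383 + 15.19×53 = 658.05 + 953.67 + 805.07 = 2416.79
Index = 2169 / 2416.79 × 100 = 89.7471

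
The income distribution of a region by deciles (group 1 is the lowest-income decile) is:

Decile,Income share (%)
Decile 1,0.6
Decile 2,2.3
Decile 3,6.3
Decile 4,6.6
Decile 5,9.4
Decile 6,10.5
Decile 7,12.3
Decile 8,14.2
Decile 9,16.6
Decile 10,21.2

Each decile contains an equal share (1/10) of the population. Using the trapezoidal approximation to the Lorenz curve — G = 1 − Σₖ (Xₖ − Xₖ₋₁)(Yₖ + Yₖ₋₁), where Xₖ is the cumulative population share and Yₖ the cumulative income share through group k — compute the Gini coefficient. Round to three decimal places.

0.343

Cumulative income shares Yₖ: 0.0060, 0.0290, 0.0920, 0.1580, 0.2520, 0.3570, 0.4800, 0.6220, 0.7880, 1.0000
Σ (Xₖ−Xₖ₋₁)(Yₖ+Yₖ₋₁) = (1/10)(0.0060+0.0000) + (1/10)(0.0290+0.0060) + (1/10)(0.0920+0.0290) + (1/10)(0.1580+0.0920) + (1/10)(0.2520+0.1580) + (1/10)(0.3570+0.2520) + (1/10)(0.4800+0.3570) + (1/10)(0.6220+0.4800) + (1/10)(0.7880+0.6220) + (1/10)(1.0000+0.7880)
  = 0.0006 + 0.0035 + 0.0121 + 0.0250 + 0.0410 + 0.0609 + 0.0837 + 0.1102 + 0.1410 + 0.1788 = 0.6568
G = 1 − 0.6568 = 0.3432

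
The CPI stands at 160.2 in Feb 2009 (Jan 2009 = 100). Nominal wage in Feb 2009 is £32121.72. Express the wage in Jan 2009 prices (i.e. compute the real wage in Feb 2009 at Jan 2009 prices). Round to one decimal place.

20051.0

Real = Nominal ÷ (Index/100) = 32121.72 ÷ (160.2/100)
     = 32121.72 ÷ 1.602 = 20051.0112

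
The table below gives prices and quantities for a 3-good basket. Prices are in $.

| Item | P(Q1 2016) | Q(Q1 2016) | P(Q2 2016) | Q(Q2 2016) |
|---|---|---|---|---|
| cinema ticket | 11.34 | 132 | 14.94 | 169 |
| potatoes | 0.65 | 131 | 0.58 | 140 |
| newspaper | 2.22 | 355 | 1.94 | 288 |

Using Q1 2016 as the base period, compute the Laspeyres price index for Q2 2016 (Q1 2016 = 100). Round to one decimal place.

Laspeyres price index uses base-period quantities as weights.
ΣP(Q2 2016)·Q(Q1 2016) = 14.94×132 + 0.58×131 + 1.94×355 = 1972.08 + 75.98 + 688.7 = 2736.76
ΣP(Q1 2016)·Q(Q1 2016) = 11.34×132 + 0.65×131 + 2.22×355 = 1496.88 + 85.15 + 788.1 = 2370.13
Index = 2736.76 / 2370.13 × 100 = 115.4688

115.5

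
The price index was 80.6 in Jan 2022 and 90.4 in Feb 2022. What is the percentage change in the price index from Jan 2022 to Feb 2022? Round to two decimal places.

12.16%

Change = (90.4 − 80.6) / 80.6 × 100
       = 9.8 / 80.6 × 100 = 12.1588%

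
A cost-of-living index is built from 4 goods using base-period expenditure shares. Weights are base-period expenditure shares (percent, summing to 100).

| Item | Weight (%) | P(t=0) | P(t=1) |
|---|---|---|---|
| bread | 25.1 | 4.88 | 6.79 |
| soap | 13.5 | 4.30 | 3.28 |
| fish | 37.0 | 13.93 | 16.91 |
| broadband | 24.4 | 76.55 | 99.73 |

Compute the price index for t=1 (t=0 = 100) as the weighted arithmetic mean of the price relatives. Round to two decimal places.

121.93

bread: 25.1 × (6.79/4.88) = 25.1 × 1.391393 = 34.9240
soap: 13.5 × (3.28/4.30) = 13.5 × 0.762791 = 10.2977
fish: 37.0 × (16.91/13.93) = 37.0 × 1.213927 = 44.9153
broadband: 24.4 × (99.73/76.55) = 24.4 × 1.302809 = 31.7885
Index = Σ wᵢ·(p₁ᵢ/p₀ᵢ) = 34.9240 + 10.2977 + 44.9153 + 31.7885 = 121.9255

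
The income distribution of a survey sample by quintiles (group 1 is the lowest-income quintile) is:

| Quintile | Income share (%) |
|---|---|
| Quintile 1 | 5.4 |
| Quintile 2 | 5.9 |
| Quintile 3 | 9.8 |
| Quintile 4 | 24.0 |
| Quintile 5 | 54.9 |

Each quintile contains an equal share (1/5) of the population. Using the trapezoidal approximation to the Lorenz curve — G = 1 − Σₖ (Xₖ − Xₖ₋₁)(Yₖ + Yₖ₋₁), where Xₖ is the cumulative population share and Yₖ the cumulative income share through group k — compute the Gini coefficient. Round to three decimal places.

Cumulative income shares Yₖ: 0.0540, 0.1130, 0.2110, 0.4510, 1.0000
Σ (Xₖ−Xₖ₋₁)(Yₖ+Yₖ₋₁) = (1/5)(0.0540+0.0000) + (1/5)(0.1130+0.0540) + (1/5)(0.2110+0.1130) + (1/5)(0.4510+0.2110) + (1/5)(1.0000+0.4510)
  = 0.0108 + 0.0334 + 0.0648 + 0.1324 + 0.2902 = 0.5316
G = 1 − 0.5316 = 0.4684

0.468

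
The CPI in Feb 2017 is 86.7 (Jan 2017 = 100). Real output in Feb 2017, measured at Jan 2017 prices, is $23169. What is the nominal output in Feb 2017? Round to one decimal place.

20087.5

Nominal = Real × (Index/100) = 23169 × (86.7/100)
        = 23169 × 0.867 = 20087.5230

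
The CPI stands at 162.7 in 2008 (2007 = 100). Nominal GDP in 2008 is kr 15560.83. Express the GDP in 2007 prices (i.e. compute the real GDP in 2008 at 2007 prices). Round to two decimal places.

Real = Nominal ÷ (Index/100) = 15560.83 ÷ (162.7/100)
     = 15560.83 ÷ 1.627 = 9564.1242

9564.12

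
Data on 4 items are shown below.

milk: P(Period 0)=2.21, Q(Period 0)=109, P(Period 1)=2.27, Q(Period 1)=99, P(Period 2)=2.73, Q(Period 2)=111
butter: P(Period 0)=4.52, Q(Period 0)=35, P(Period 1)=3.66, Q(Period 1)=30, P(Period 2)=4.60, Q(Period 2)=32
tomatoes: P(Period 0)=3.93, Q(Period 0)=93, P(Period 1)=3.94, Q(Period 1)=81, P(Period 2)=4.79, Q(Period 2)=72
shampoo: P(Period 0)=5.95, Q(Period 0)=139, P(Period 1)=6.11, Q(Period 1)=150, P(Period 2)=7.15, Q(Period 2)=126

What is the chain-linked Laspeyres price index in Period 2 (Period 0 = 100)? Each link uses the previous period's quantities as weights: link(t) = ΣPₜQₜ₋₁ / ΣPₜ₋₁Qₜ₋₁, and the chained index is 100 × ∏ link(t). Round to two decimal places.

118.99

Link Period 0→Period 1:
ΣP(Period 1)Q(Period 0) = 2.27×109 + 3.66×35 + 3.94×93 + 6.11×139 = 247.43 + 128.1 + 366.42 + 849.29 = 1591.24
ΣP(Period 0)Q(Period 0) = 2.21×109 + 4.52×35 + 3.93×93 + 5.95×139 = 240.89 + 158.2 + 365.49 + 827.05 = 1591.63
link = 1591.24/1591.63 = 0.999755
Link Period 1→Period 2:
ΣP(Period 2)Q(Period 1) = 2.73×99 + 4.60×30 + 4.79×81 + 7.15×150 = 270.27 + 138 + 387.99 + 1072.5 = 1868.76
ΣP(Period 1)Q(Period 1) = 2.27×99 + 3.66×30 + 3.94×81 + 6.11×150 = 224.73 + 109.8 + 319.14 + 916.5 = 1570.17
link = 1868.76/1570.17 = 1.190164
Chained index = 100 × 0.999755 × 1.190164 = 118.9872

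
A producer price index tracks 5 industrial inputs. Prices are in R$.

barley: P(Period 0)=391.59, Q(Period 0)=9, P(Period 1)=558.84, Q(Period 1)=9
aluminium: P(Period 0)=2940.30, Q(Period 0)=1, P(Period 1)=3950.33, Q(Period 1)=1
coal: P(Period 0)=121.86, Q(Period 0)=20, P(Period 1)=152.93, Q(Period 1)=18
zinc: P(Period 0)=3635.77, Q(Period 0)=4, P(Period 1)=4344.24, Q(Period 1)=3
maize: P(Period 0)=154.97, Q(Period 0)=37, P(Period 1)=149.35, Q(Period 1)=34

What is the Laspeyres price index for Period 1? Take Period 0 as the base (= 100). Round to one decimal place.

119.7

Laspeyres price index uses base-period quantities as weights.
ΣP(Period 1)·Q(Period 0) = 558.84×9 + 3950.33×1 + 152.93×20 + 4344.24×4 + 149.35×37 = 5029.56 + 3950.33 + 3058.6 + 17376.96 + 5525.95 = 34941.4
ΣP(Period 0)·Q(Period 0) = 391.59×9 + 2940.30×1 + 121.86×20 + 3635.77×4 + 154.97×37 = 3524.31 + 2940.3 + 2437.2 + 14543.08 + 5733.89 = 29178.78
Index = 34941.4 / 29178.78 × 100 = 119.7494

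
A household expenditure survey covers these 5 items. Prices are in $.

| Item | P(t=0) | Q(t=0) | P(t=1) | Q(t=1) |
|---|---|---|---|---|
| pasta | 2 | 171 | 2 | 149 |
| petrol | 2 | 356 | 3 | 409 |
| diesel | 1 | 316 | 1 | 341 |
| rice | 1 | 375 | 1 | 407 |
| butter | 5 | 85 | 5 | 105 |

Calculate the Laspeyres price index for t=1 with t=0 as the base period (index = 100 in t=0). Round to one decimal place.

Laspeyres price index uses base-period quantities as weights.
ΣP(t=1)·Q(t=0) = 2×171 + 3×356 + 1×316 + 1×375 + 5×85 = 342 + 1068 + 316 + 375 + 425 = 2526
ΣP(t=0)·Q(t=0) = 2×171 + 2×356 + 1×316 + 1×375 + 5×85 = 342 + 712 + 316 + 375 + 425 = 2170
Index = 2526 / 2170 × 100 = 116.4055

116.4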